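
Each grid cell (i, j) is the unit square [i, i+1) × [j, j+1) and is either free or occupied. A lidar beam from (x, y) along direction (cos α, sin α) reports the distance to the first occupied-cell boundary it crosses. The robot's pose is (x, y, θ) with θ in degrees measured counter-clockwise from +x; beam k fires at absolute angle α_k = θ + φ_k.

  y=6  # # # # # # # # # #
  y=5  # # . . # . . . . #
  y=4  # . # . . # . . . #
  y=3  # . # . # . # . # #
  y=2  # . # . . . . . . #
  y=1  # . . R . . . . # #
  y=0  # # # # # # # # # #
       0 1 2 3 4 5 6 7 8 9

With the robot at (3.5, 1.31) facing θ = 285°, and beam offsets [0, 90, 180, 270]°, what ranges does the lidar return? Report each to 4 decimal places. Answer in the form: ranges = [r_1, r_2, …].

beam 1: φ=0°, α=285°
  d=(0.2588,-0.9659)  start (3,1)  tX=1.9319 tY=0.3209  stride 1/|dx|=3.8637 1/|dy|=1.0353
    cross y-line → (3,0), t=0.3209 (wall)
  → r_1 = 0.3209
beam 2: φ=90°, α=15°
  d=(0.9659,0.2588)  start (3,1)  tX=0.5176 tY=2.6660  stride 1/|dx|=1.0353 1/|dy|=3.8637
    cross x-line → (4,1), t=0.5176
    cross x-line → (5,1), t=1.5529
    cross x-line → (6,1), t=2.5882
    cross y-line → (6,2), t=2.6660
    cross x-line → (7,2), t=3.6235
    cross x-line → (8,2), t=4.6587
    cross x-line → (9,2), t=5.6940 (wall)
  → r_2 = 5.6940
beam 3: φ=180°, α=105°
  d=(-0.2588,0.9659)  start (3,1)  tX=1.9319 tY=0.7143  stride 1/|dx|=3.8637 1/|dy|=1.0353
    cross y-line → (3,2), t=0.7143
    cross y-line → (3,3), t=1.7496
    cross x-line → (2,3), t=1.9319 (wall)
  → r_3 = 1.9319
beam 4: φ=270°, α=195°
  d=(-0.9659,-0.2588)  start (3,1)  tX=0.5176 tY=1.1977  stride 1/|dx|=1.0353 1/|dy|=3.8637
    cross x-line → (2,1), t=0.5176
    cross y-line → (2,0), t=1.1977 (wall)
  → r_4 = 1.1977

ranges = [0.3209, 5.6940, 1.9319, 1.1977]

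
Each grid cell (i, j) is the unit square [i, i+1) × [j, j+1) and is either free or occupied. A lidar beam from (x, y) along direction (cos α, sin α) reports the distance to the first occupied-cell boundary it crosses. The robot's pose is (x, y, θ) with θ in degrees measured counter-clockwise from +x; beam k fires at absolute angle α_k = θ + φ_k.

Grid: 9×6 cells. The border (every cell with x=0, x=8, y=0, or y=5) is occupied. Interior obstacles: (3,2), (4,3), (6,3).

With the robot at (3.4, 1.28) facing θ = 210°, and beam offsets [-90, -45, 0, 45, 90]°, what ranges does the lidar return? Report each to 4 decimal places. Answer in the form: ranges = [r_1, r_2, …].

beam 1: φ=-90°, α=120°
  direction (-0.5000, 0.8660); cell (3,1); t to first gridline: x 0.8000, y 0.8314 (then +2.0000 / +1.1547)
    (2,1) via x @ 0.8000
    (2,2) via y @ 0.8314
    (2,3) via y @ 1.9861
    (1,3) via x @ 2.8000
    (1,4) via y @ 3.1408
    (1,5) via y @ 4.2955  # hit
  → r_1 = 4.2955
beam 2: φ=-45°, α=165°
  direction (-0.9659, 0.2588); cell (3,1); t to first gridline: x 0.4141, y 2.7819 (then +1.0353 / +3.8637)
    (2,1) via x @ 0.4141
    (1,1) via x @ 1.4494
    (0,1) via x @ 2.4847  # hit
  → r_2 = 2.4847
beam 3: φ=0°, α=210°
  direction (-0.8660, -0.5000); cell (3,1); t to first gridline: x 0.4619, y 0.5600 (then +1.1547 / +2.0000)
    (2,1) via x @ 0.4619
    (2,0) via y @ 0.5600  # hit
  → r_3 = 0.5600
beam 4: φ=45°, α=255°
  direction (-0.2588, -0.9659); cell (3,1); t to first gridline: x 1.5455, y 0.2899 (then +3.8637 / +1.0353)
    (3,0) via y @ 0.2899  # hit
  → r_4 = 0.2899
beam 5: φ=90°, α=300°
  direction (0.5000, -0.8660); cell (3,1); t to first gridline: x 1.2000, y 0.3233 (then +2.0000 / +1.1547)
    (3,0) via y @ 0.3233  # hit
  → r_5 = 0.3233

ranges = [4.2955, 2.4847, 0.5600, 0.2899, 0.3233]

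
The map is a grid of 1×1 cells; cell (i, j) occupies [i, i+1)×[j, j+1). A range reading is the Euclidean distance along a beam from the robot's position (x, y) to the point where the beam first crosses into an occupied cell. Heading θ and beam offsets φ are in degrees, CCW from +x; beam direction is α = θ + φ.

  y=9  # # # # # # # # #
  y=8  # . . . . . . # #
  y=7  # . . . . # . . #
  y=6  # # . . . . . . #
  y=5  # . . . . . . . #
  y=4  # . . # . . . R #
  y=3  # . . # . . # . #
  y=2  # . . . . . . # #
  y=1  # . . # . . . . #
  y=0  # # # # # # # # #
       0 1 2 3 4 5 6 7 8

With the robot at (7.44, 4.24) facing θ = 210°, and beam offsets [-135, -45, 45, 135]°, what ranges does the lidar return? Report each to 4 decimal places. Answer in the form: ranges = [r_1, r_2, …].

beam 1: φ=-135°, α=75°
  d=(0.2588,0.9659)  start (7,4)  tX=2.1637 tY=0.7868  stride 1/|dx|=3.8637 1/|dy|=1.0353
    cross y-line → (7,5), t=0.7868
    cross y-line → (7,6), t=1.8221
    cross x-line → (8,6), t=2.1637 (wall)
  → r_1 = 2.1637
beam 2: φ=-45°, α=165°
  d=(-0.9659,0.2588)  start (7,4)  tX=0.4555 tY=2.9364  stride 1/|dx|=1.0353 1/|dy|=3.8637
    cross x-line → (6,4), t=0.4555
    cross x-line → (5,4), t=1.4908
    cross x-line → (4,4), t=2.5261
    cross y-line → (4,5), t=2.9364
    cross x-line → (3,5), t=3.5614
    cross x-line → (2,5), t=4.5966
    cross x-line → (1,5), t=5.6319
    cross x-line → (0,5), t=6.6672 (wall)
  → r_2 = 6.6672
beam 3: φ=45°, α=255°
  d=(-0.2588,-0.9659)  start (7,4)  tX=1.7000 tY=0.2485  stride 1/|dx|=3.8637 1/|dy|=1.0353
    cross y-line → (7,3), t=0.2485
    cross y-line → (7,2), t=1.2837 (wall)
  → r_3 = 1.2837
beam 4: φ=135°, α=345°
  d=(0.9659,-0.2588)  start (7,4)  tX=0.5798 tY=0.9273  stride 1/|dx|=1.0353 1/|dy|=3.8637
    cross x-line → (8,4), t=0.5798 (wall)
  → r_4 = 0.5798

ranges = [2.1637, 6.6672, 1.2837, 0.5798]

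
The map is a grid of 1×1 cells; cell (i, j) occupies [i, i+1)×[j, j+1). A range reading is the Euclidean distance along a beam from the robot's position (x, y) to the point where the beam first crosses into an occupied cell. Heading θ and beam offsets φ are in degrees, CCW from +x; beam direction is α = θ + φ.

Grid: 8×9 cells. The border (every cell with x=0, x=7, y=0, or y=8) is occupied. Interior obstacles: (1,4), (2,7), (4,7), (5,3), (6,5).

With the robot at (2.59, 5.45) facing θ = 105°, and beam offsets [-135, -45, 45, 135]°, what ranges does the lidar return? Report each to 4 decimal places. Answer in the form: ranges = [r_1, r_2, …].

beam 1: φ=-135°, α=330°
  direction (0.8660, -0.5000); cell (2,5); t to first gridline: x 0.4734, y 0.9000 (then +1.1547 / +2.0000)
    (3,5) via x @ 0.4734
    (3,4) via y @ 0.9000
    (4,4) via x @ 1.6281
    (5,4) via x @ 2.7828
    (5,3) via y @ 2.9000  # hit
  → r_1 = 2.9000
beam 2: φ=-45°, α=60°
  direction (0.5000, 0.8660); cell (2,5); t to first gridline: x 0.8200, y 0.6351 (then +2.0000 / +1.1547)
    (2,6) via y @ 0.6351
    (3,6) via x @ 0.8200
    (3,7) via y @ 1.7898
    (4,7) via x @ 2.8200  # hit
  → r_2 = 2.8200
beam 3: φ=45°, α=150°
  direction (-0.8660, 0.5000); cell (2,5); t to first gridline: x 0.6813, y 1.1000 (then +1.1547 / +2.0000)
    (1,5) via x @ 0.6813
    (1,6) via y @ 1.1000
    (0,6) via x @ 1.8360  # hit
  → r_3 = 1.8360
beam 4: φ=135°, α=240°
  direction (-0.5000, -0.8660); cell (2,5); t to first gridline: x 1.1800, y 0.5196 (then +2.0000 / +1.1547)
    (2,4) via y @ 0.5196
    (1,4) via x @ 1.1800  # hit
  → r_4 = 1.1800

ranges = [2.9000, 2.8200, 1.8360, 1.1800]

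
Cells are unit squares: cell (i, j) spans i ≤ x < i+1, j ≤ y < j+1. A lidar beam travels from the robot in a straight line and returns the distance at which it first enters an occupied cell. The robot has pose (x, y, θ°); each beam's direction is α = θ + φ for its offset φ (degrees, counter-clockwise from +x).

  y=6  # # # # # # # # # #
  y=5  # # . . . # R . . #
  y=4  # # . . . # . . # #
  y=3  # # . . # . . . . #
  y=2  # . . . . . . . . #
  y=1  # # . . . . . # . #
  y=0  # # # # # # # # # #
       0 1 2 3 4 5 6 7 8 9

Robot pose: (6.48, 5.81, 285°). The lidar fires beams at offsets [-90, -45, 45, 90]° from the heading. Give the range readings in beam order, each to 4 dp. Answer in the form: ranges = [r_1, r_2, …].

ranges = [0.4969, 0.9600, 1.7551, 0.7341]

beam 1: φ=-90°, α=195°
  d=(-0.9659,-0.2588)  start (6,5)  tX=0.4969 tY=3.1296  stride 1/|dx|=1.0353 1/|dy|=3.8637
    cross x-line → (5,5), t=0.4969 (wall)
  → r_1 = 0.4969
beam 2: φ=-45°, α=240°
  d=(-0.5000,-0.8660)  start (6,5)  tX=0.9600 tY=0.9353  stride 1/|dx|=2.0000 1/|dy|=1.1547
    cross y-line → (6,4), t=0.9353
    cross x-line → (5,4), t=0.9600 (wall)
  → r_2 = 0.9600
beam 3: φ=45°, α=330°
  d=(0.8660,-0.5000)  start (6,5)  tX=0.6004 tY=1.6200  stride 1/|dx|=1.1547 1/|dy|=2.0000
    cross x-line → (7,5), t=0.6004
    cross y-line → (7,4), t=1.6200
    cross x-line → (8,4), t=1.7551 (wall)
  → r_3 = 1.7551
beam 4: φ=90°, α=15°
  d=(0.9659,0.2588)  start (6,5)  tX=0.5383 tY=0.7341  stride 1/|dx|=1.0353 1/|dy|=3.8637
    cross x-line → (7,5), t=0.5383
    cross y-line → (7,6), t=0.7341 (wall)
  → r_4 = 0.7341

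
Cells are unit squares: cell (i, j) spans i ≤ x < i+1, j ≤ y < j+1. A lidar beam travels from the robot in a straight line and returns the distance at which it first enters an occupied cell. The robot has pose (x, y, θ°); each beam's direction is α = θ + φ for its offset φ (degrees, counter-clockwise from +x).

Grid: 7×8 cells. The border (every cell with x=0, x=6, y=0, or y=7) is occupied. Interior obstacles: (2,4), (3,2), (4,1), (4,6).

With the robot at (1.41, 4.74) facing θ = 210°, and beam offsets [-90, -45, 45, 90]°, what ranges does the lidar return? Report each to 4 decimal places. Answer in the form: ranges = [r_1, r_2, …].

ranges = [0.8200, 0.4245, 1.5841, 4.3186]

beam 1: φ=-90°, α=120°
  cosα=-0.5000 sinα=0.8660 | (1,4) | tMaxX 0.8200 tMaxY 0.3002 | tΔX 2.0000 tΔY 1.1547
    t=0.3002 [y] (1,5)
    t=0.8200 [x] (0,5) — stop
  → r_1 = 0.8200
beam 2: φ=-45°, α=165°
  cosα=-0.9659 sinα=0.2588 | (1,4) | tMaxX 0.4245 tMaxY 1.0046 | tΔX 1.0353 tΔY 3.8637
    t=0.4245 [x] (0,4) — stop
  → r_2 = 0.4245
beam 3: φ=45°, α=255°
  cosα=-0.2588 sinα=-0.9659 | (1,4) | tMaxX 1.5841 tMaxY 0.7661 | tΔX 3.8637 tΔY 1.0353
    t=0.7661 [y] (1,3)
    t=1.5841 [x] (0,3) — stop
  → r_3 = 1.5841
beam 4: φ=90°, α=300°
  cosα=0.5000 sinα=-0.8660 | (1,4) | tMaxX 1.1800 tMaxY 0.8545 | tΔX 2.0000 tΔY 1.1547
    t=0.8545 [y] (1,3)
    t=1.1800 [x] (2,3)
    t=2.0092 [y] (2,2)
    t=3.1639 [y] (2,1)
    t=3.1800 [x] (3,1)
    t=4.3186 [y] (3,0) — stop
  → r_4 = 4.3186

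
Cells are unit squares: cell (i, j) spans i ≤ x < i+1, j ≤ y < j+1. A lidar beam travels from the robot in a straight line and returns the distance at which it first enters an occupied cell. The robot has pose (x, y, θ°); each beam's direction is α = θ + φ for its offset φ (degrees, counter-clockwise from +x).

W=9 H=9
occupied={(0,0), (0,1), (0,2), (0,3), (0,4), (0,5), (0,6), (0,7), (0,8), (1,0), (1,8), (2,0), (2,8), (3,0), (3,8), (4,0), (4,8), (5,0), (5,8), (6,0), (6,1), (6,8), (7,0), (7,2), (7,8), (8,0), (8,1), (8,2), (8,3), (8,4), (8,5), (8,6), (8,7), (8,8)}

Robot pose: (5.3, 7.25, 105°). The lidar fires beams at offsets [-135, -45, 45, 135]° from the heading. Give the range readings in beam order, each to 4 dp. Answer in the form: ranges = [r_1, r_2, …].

ranges = [3.1177, 0.8660, 1.5000, 7.2169]

beam 1: φ=-135°, α=330°
  dir = (cos 330°, sin 330°) = (0.8660, -0.5000); from cell (5,7)
  next x-line at t=0.8083, next y-line at t=0.5000; Δt_x=1.1547, Δt_y=2.0000
    y: enter (5,6) at t=0.5000
    x: enter (6,6) at t=0.8083
    x: enter (7,6) at t=1.9630
    y: enter (7,5) at t=2.5000
    x: enter (8,5) at t=3.1177 ← occupied
  → r_1 = 3.1177
beam 2: φ=-45°, α=60°
  dir = (cos 60°, sin 60°) = (0.5000, 0.8660); from cell (5,7)
  next x-line at t=1.4000, next y-line at t=0.8660; Δt_x=2.0000, Δt_y=1.1547
    y: enter (5,8) at t=0.8660 ← occupied
  → r_2 = 0.8660
beam 3: φ=45°, α=150°
  dir = (cos 150°, sin 150°) = (-0.8660, 0.5000); from cell (5,7)
  next x-line at t=0.3464, next y-line at t=1.5000; Δt_x=1.1547, Δt_y=2.0000
    x: enter (4,7) at t=0.3464
    y: enter (4,8) at t=1.5000 ← occupied
  → r_3 = 1.5000
beam 4: φ=135°, α=240°
  dir = (cos 240°, sin 240°) = (-0.5000, -0.8660); from cell (5,7)
  next x-line at t=0.6000, next y-line at t=0.2887; Δt_x=2.0000, Δt_y=1.1547
    y: enter (5,6) at t=0.2887
    x: enter (4,6) at t=0.6000
    y: enter (4,5) at t=1.4434
    y: enter (4,4) at t=2.5981
    x: enter (3,4) at t=2.6000
    y: enter (3,3) at t=3.7528
    x: enter (2,3) at t=4.6000
    y: enter (2,2) at t=4.9075
    y: enter (2,1) at t=6.0622
    x: enter (1,1) at t=6.6000
    y: enter (1,0) at t=7.2169 ← occupied
  → r_4 = 7.2169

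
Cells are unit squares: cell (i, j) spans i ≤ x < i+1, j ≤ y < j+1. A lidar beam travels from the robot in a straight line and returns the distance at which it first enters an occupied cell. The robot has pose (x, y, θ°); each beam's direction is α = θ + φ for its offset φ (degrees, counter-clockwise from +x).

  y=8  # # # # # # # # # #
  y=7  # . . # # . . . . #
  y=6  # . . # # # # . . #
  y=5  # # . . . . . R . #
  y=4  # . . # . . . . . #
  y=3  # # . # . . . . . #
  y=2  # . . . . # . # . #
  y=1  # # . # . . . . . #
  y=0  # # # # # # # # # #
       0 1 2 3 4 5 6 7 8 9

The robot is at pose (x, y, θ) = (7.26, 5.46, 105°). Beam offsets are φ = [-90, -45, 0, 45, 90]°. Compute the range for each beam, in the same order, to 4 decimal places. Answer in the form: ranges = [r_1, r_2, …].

beam 1: φ=-90°, α=15°
  direction (0.9659, 0.2588); cell (7,5); t to first gridline: x 0.7661, y 2.0864 (then +1.0353 / +3.8637)
    (8,5) via x @ 0.7661
    (9,5) via x @ 1.8014  # hit
  → r_1 = 1.8014
beam 2: φ=-45°, α=60°
  direction (0.5000, 0.8660); cell (7,5); t to first gridline: x 1.4800, y 0.6235 (then +2.0000 / +1.1547)
    (7,6) via y @ 0.6235
    (8,6) via x @ 1.4800
    (8,7) via y @ 1.7782
    (8,8) via y @ 2.9329  # hit
  → r_2 = 2.9329
beam 3: φ=0°, α=105°
  direction (-0.2588, 0.9659); cell (7,5); t to first gridline: x 1.0046, y 0.5590 (then +3.8637 / +1.0353)
    (7,6) via y @ 0.5590
    (6,6) via x @ 1.0046  # hit
  → r_3 = 1.0046
beam 4: φ=45°, α=150°
  direction (-0.8660, 0.5000); cell (7,5); t to first gridline: x 0.3002, y 1.0800 (then +1.1547 / +2.0000)
    (6,5) via x @ 0.3002
    (6,6) via y @ 1.0800  # hit
  → r_4 = 1.0800
beam 5: φ=90°, α=195°
  direction (-0.9659, -0.2588); cell (7,5); t to first gridline: x 0.2692, y 1.7773 (then +1.0353 / +3.8637)
    (6,5) via x @ 0.2692
    (5,5) via x @ 1.3044
    (5,4) via y @ 1.7773
    (4,4) via x @ 2.3397
    (3,4) via x @ 3.3750  # hit
  → r_5 = 3.3750

ranges = [1.8014, 2.9329, 1.0046, 1.0800, 3.3750]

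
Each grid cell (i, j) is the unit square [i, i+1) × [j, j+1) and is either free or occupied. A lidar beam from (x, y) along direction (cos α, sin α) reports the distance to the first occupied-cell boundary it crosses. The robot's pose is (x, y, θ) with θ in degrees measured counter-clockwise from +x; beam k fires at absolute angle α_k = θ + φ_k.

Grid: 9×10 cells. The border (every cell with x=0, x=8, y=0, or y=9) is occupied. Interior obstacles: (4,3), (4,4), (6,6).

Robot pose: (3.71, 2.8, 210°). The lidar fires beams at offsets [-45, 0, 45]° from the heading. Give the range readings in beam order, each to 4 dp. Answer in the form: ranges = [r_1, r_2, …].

beam 1: φ=-45°, α=165°
  direction (-0.9659, 0.2588); cell (3,2); t to first gridline: x 0.7350, y 0.7727 (then +1.0353 / +3.8637)
    (2,2) via x @ 0.7350
    (2,3) via y @ 0.7727
    (1,3) via x @ 1.7703
    (0,3) via x @ 2.8056  # hit
  → r_1 = 2.8056
beam 2: φ=0°, α=210°
  direction (-0.8660, -0.5000); cell (3,2); t to first gridline: x 0.8198, y 1.6000 (then +1.1547 / +2.0000)
    (2,2) via x @ 0.8198
    (2,1) via y @ 1.6000
    (1,1) via x @ 1.9745
    (0,1) via x @ 3.1292  # hit
  → r_2 = 3.1292
beam 3: φ=45°, α=255°
  direction (-0.2588, -0.9659); cell (3,2); t to first gridline: x 2.7432, y 0.8282 (then +3.8637 / +1.0353)
    (3,1) via y @ 0.8282
    (3,0) via y @ 1.8635  # hit
  → r_3 = 1.8635

ranges = [2.8056, 3.1292, 1.8635]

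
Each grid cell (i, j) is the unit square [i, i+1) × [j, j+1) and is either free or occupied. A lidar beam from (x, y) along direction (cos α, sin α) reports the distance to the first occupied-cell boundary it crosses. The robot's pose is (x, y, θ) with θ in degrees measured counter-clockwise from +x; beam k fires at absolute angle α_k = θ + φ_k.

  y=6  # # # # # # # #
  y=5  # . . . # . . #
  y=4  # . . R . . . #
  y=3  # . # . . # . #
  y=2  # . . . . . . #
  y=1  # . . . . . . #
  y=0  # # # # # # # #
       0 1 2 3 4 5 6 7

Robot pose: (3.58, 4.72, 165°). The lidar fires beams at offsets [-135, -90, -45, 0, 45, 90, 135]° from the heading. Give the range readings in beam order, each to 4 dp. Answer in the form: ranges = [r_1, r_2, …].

ranges = [0.5600, 1.3252, 1.4780, 2.6710, 1.4400, 3.8512, 4.2955]

beam 1: φ=-135°, α=30°
  d=(0.8660,0.5000)  start (3,4)  tX=0.4850 tY=0.5600  stride 1/|dx|=1.1547 1/|dy|=2.0000
    cross x-line → (4,4), t=0.4850
    cross y-line → (4,5), t=0.5600 (wall)
  → r_1 = 0.5600
beam 2: φ=-90°, α=75°
  d=(0.2588,0.9659)  start (3,4)  tX=1.6228 tY=0.2899  stride 1/|dx|=3.8637 1/|dy|=1.0353
    cross y-line → (3,5), t=0.2899
    cross y-line → (3,6), t=1.3252 (wall)
  → r_2 = 1.3252
beam 3: φ=-45°, α=120°
  d=(-0.5000,0.8660)  start (3,4)  tX=1.1600 tY=0.3233  stride 1/|dx|=2.0000 1/|dy|=1.1547
    cross y-line → (3,5), t=0.3233
    cross x-line → (2,5), t=1.1600
    cross y-line → (2,6), t=1.4780 (wall)
  → r_3 = 1.4780
beam 4: φ=0°, α=165°
  d=(-0.9659,0.2588)  start (3,4)  tX=0.6005 tY=1.0818  stride 1/|dx|=1.0353 1/|dy|=3.8637
    cross x-line → (2,4), t=0.6005
    cross y-line → (2,5), t=1.0818
    cross x-line → (1,5), t=1.6357
    cross x-line → (0,5), t=2.6710 (wall)
  → r_4 = 2.6710
beam 5: φ=45°, α=210°
  d=(-0.8660,-0.5000)  start (3,4)  tX=0.6697 tY=1.4400  stride 1/|dx|=1.1547 1/|dy|=2.0000
    cross x-line → (2,4), t=0.6697
    cross y-line → (2,3), t=1.4400 (wall)
  → r_5 = 1.4400
beam 6: φ=90°, α=255°
  d=(-0.2588,-0.9659)  start (3,4)  tX=2.2409 tY=0.7454  stride 1/|dx|=3.8637 1/|dy|=1.0353
    cross y-line → (3,3), t=0.7454
    cross y-line → (3,2), t=1.7807
    cross x-line → (2,2), t=2.2409
    cross y-line → (2,1), t=2.8160
    cross y-line → (2,0), t=3.8512 (wall)
  → r_6 = 3.8512
beam 7: φ=135°, α=300°
  d=(0.5000,-0.8660)  start (3,4)  tX=0.8400 tY=0.8314  stride 1/|dx|=2.0000 1/|dy|=1.1547
    cross y-line → (3,3), t=0.8314
    cross x-line → (4,3), t=0.8400
    cross y-line → (4,2), t=1.9861
    cross x-line → (5,2), t=2.8400
    cross y-line → (5,1), t=3.1408
    cross y-line → (5,0), t=4.2955 (wall)
  → r_7 = 4.2955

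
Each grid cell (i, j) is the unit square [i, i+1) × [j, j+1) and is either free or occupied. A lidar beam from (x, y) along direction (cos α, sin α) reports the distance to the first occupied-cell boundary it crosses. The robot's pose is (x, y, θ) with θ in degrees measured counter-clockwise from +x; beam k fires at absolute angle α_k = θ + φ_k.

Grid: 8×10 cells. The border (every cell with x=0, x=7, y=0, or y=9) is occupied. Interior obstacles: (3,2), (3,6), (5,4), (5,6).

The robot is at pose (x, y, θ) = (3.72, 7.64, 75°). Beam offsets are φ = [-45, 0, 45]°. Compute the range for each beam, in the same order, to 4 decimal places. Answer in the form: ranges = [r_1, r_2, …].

beam 1: φ=-45°, α=30°
  direction (0.8660, 0.5000); cell (3,7); t to first gridline: x 0.3233, y 0.7200 (then +1.1547 / +2.0000)
    (4,7) via x @ 0.3233
    (4,8) via y @ 0.7200
    (5,8) via x @ 1.4780
    (6,8) via x @ 2.6327
    (6,9) via y @ 2.7200  # hit
  → r_1 = 2.7200
beam 2: φ=0°, α=75°
  direction (0.2588, 0.9659); cell (3,7); t to first gridline: x 1.0818, y 0.3727 (then +3.8637 / +1.0353)
    (3,8) via y @ 0.3727
    (4,8) via x @ 1.0818
    (4,9) via y @ 1.4080  # hit
  → r_2 = 1.4080
beam 3: φ=45°, α=120°
  direction (-0.5000, 0.8660); cell (3,7); t to first gridline: x 1.4400, y 0.4157 (then +2.0000 / +1.1547)
    (3,8) via y @ 0.4157
    (2,8) via x @ 1.4400
    (2,9) via y @ 1.5704  # hit
  → r_3 = 1.5704

ranges = [2.7200, 1.4080, 1.5704]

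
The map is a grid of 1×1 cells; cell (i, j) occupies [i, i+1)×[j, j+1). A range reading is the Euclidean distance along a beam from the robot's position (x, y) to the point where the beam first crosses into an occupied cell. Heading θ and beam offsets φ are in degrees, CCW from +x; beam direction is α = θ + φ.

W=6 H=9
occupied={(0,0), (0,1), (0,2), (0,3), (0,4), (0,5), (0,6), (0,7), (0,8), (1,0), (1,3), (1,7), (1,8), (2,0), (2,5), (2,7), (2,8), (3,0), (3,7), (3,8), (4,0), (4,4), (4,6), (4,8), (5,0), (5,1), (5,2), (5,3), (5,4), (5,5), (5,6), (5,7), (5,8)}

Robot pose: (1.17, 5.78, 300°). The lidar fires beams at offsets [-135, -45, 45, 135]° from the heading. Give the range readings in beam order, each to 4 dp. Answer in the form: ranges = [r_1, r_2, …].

ranges = [0.1760, 0.6568, 0.8593, 1.2630]

beam 1: φ=-135°, α=165°
  dir = (cos 165°, sin 165°) = (-0.9659, 0.2588); from cell (1,5)
  next x-line at t=0.1760, next y-line at t=0.8500; Δt_x=1.0353, Δt_y=3.8637
    x: enter (0,5) at t=0.1760 ← occupied
  → r_1 = 0.1760
beam 2: φ=-45°, α=255°
  dir = (cos 255°, sin 255°) = (-0.2588, -0.9659); from cell (1,5)
  next x-line at t=0.6568, next y-line at t=0.8075; Δt_x=3.8637, Δt_y=1.0353
    x: enter (0,5) at t=0.6568 ← occupied
  → r_2 = 0.6568
beam 3: φ=45°, α=345°
  dir = (cos 345°, sin 345°) = (0.9659, -0.2588); from cell (1,5)
  next x-line at t=0.8593, next y-line at t=3.0137; Δt_x=1.0353, Δt_y=3.8637
    x: enter (2,5) at t=0.8593 ← occupied
  → r_3 = 0.8593
beam 4: φ=135°, α=75°
  dir = (cos 75°, sin 75°) = (0.2588, 0.9659); from cell (1,5)
  next x-line at t=3.2069, next y-line at t=0.2278; Δt_x=3.8637, Δt_y=1.0353
    y: enter (1,6) at t=0.2278
    y: enter (1,7) at t=1.2630 ← occupied
  → r_4 = 1.2630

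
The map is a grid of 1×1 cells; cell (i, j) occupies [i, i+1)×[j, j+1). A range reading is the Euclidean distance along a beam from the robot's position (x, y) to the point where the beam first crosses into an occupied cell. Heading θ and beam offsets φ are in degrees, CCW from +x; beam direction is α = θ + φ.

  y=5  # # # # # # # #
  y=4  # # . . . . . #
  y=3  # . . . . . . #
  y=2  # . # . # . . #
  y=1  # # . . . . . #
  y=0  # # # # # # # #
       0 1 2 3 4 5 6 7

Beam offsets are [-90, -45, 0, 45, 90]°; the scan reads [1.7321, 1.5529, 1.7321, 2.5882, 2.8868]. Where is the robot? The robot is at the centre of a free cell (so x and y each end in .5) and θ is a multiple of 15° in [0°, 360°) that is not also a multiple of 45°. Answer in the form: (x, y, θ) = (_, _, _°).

(x, y, θ) = (5.5, 2.5, 30°)

Candidates: 20 free-cell centres × 16 headings = 320 poses. Raycast each; keep the one whose scan matches to 4 dp.
  (5.5, 2.5, 285°): beam 1 = 0.5176 ≠ 1.7321 ✗
  (4.5, 1.5, 105°): beam 1 = 2.5882 ≠ 1.7321 ✗
  (3.5, 1.5, 195°): beam 1 = 3.6235 ≠ 1.7321 ✗
  (1.5, 2.5, 345°): beam 1 = 0.5176 ≠ 1.7321 ✗
  …
  (5.5, 2.5, 30°): r_1=1.7321, r_2=1.5529, r_3=1.7321, r_4=2.5882, r_5=2.8868 — all match ✓
Only this pose fits every beam.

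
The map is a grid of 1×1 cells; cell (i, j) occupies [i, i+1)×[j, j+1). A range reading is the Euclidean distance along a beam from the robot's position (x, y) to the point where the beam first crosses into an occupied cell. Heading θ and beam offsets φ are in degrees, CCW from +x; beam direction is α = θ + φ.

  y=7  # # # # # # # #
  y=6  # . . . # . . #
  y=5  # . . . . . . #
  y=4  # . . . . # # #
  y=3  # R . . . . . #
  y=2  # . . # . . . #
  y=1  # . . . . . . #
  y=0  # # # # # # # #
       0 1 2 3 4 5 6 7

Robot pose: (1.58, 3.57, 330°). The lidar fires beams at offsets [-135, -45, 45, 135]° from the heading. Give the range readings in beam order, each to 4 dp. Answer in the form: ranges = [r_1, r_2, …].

ranges = [0.6005, 2.6607, 3.5406, 2.2409]

beam 1: φ=-135°, α=195°
  direction (-0.9659, -0.2588); cell (1,3); t to first gridline: x 0.6005, y 2.2023 (then +1.0353 / +3.8637)
    (0,3) via x @ 0.6005  # hit
  → r_1 = 0.6005
beam 2: φ=-45°, α=285°
  direction (0.2588, -0.9659); cell (1,3); t to first gridline: x 1.6228, y 0.5901 (then +3.8637 / +1.0353)
    (1,2) via y @ 0.5901
    (2,2) via x @ 1.6228
    (2,1) via y @ 1.6254
    (2,0) via y @ 2.6607  # hit
  → r_2 = 2.6607
beam 3: φ=45°, α=15°
  direction (0.9659, 0.2588); cell (1,3); t to first gridline: x 0.4348, y 1.6614 (then +1.0353 / +3.8637)
    (2,3) via x @ 0.4348
    (3,3) via x @ 1.4701
    (3,4) via y @ 1.6614
    (4,4) via x @ 2.5054
    (5,4) via x @ 3.5406  # hit
  → r_3 = 3.5406
beam 4: φ=135°, α=105°
  direction (-0.2588, 0.9659); cell (1,3); t to first gridline: x 2.2409, y 0.4452 (then +3.8637 / +1.0353)
    (1,4) via y @ 0.4452
    (1,5) via y @ 1.4804
    (0,5) via x @ 2.2409  # hit
  → r_4 = 2.2409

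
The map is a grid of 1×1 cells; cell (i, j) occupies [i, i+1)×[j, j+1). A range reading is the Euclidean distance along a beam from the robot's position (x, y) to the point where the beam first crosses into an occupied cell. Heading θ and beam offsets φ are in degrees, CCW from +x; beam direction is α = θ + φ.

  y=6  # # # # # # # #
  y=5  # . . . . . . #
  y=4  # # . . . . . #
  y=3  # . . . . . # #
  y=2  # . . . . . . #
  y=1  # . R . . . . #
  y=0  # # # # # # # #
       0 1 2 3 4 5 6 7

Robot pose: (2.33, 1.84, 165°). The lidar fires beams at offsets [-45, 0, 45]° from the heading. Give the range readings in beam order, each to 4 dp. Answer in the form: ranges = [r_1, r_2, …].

ranges = [2.4942, 1.3769, 1.5358]

beam 1: φ=-45°, α=120°
  dir = (cos 120°, sin 120°) = (-0.5000, 0.8660); from cell (2,1)
  next x-line at t=0.6600, next y-line at t=0.1848; Δt_x=2.0000, Δt_y=1.1547
    y: enter (2,2) at t=0.1848
    x: enter (1,2) at t=0.6600
    y: enter (1,3) at t=1.3395
    y: enter (1,4) at t=2.4942 ← occupied
  → r_1 = 2.4942
beam 2: φ=0°, α=165°
  dir = (cos 165°, sin 165°) = (-0.9659, 0.2588); from cell (2,1)
  next x-line at t=0.3416, next y-line at t=0.6182; Δt_x=1.0353, Δt_y=3.8637
    x: enter (1,1) at t=0.3416
    y: enter (1,2) at t=0.6182
    x: enter (0,2) at t=1.3769 ← occupied
  → r_2 = 1.3769
beam 3: φ=45°, α=210°
  dir = (cos 210°, sin 210°) = (-0.8660, -0.5000); from cell (2,1)
  next x-line at t=0.3811, next y-line at t=1.6800; Δt_x=1.1547, Δt_y=2.0000
    x: enter (1,1) at t=0.3811
    x: enter (0,1) at t=1.5358 ← occupied
  → r_3 = 1.5358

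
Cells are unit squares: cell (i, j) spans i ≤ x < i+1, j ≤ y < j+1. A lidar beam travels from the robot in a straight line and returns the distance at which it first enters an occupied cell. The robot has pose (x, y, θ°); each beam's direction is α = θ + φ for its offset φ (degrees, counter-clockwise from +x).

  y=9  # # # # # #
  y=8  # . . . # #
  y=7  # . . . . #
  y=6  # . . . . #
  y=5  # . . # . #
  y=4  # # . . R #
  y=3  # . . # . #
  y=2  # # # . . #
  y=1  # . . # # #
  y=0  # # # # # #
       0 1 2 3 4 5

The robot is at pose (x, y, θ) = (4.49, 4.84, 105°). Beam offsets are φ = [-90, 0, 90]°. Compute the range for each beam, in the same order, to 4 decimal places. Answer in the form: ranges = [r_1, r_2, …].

ranges = [0.5280, 4.3067, 2.5778]

beam 1: φ=-90°, α=15°
  dir = (cos 15°, sin 15°) = (0.9659, 0.2588); from cell (4,4)
  next x-line at t=0.5280, next y-line at t=0.6182; Δt_x=1.0353, Δt_y=3.8637
    x: enter (5,4) at t=0.5280 ← occupied
  → r_1 = 0.5280
beam 2: φ=0°, α=105°
  dir = (cos 105°, sin 105°) = (-0.2588, 0.9659); from cell (4,4)
  next x-line at t=1.8932, next y-line at t=0.1656; Δt_x=3.8637, Δt_y=1.0353
    y: enter (4,5) at t=0.1656
    y: enter (4,6) at t=1.2009
    x: enter (3,6) at t=1.8932
    y: enter (3,7) at t=2.2362
    y: enter (3,8) at t=3.2715
    y: enter (3,9) at t=4.3067 ← occupied
  → r_2 = 4.3067
beam 3: φ=90°, α=195°
  dir = (cos 195°, sin 195°) = (-0.9659, -0.2588); from cell (4,4)
  next x-line at t=0.5073, next y-line at t=3.2455; Δt_x=1.0353, Δt_y=3.8637
    x: enter (3,4) at t=0.5073
    x: enter (2,4) at t=1.5426
    x: enter (1,4) at t=2.5778 ← occupied
  → r_3 = 2.5778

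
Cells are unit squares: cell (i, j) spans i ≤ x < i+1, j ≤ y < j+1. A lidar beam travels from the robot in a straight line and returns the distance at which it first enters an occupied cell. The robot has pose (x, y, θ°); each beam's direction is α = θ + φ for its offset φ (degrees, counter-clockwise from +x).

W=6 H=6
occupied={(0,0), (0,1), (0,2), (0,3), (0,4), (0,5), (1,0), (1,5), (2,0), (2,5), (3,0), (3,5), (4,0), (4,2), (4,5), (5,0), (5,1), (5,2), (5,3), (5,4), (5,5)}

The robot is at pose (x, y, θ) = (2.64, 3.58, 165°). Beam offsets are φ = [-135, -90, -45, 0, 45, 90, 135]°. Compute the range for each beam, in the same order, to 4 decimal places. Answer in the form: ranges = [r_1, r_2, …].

beam 1: φ=-135°, α=30°
  direction (0.8660, 0.5000); cell (2,3); t to first gridline: x 0.4157, y 0.8400 (then +1.1547 / +2.0000)
    (3,3) via x @ 0.4157
    (3,4) via y @ 0.8400
    (4,4) via x @ 1.5704
    (5,4) via x @ 2.7251  # hit
  → r_1 = 2.7251
beam 2: φ=-90°, α=75°
  direction (0.2588, 0.9659); cell (2,3); t to first gridline: x 1.3909, y 0.4348 (then +3.8637 / +1.0353)
    (2,4) via y @ 0.4348
    (3,4) via x @ 1.3909
    (3,5) via y @ 1.4701  # hit
  → r_2 = 1.4701
beam 3: φ=-45°, α=120°
  direction (-0.5000, 0.8660); cell (2,3); t to first gridline: x 1.2800, y 0.4850 (then +2.0000 / +1.1547)
    (2,4) via y @ 0.4850
    (1,4) via x @ 1.2800
    (1,5) via y @ 1.6397  # hit
  → r_3 = 1.6397
beam 4: φ=0°, α=165°
  direction (-0.9659, 0.2588); cell (2,3); t to first gridline: x 0.6626, y 1.6228 (then +1.0353 / +3.8637)
    (1,3) via x @ 0.6626
    (1,4) via y @ 1.6228
    (0,4) via x @ 1.6979  # hit
  → r_4 = 1.6979
beam 5: φ=45°, α=210°
  direction (-0.8660, -0.5000); cell (2,3); t to first gridline: x 0.7390, y 1.1600 (then +1.1547 / +2.0000)
    (1,3) via x @ 0.7390
    (1,2) via y @ 1.1600
    (0,2) via x @ 1.8937  # hit
  → r_5 = 1.8937
beam 6: φ=90°, α=255°
  direction (-0.2588, -0.9659); cell (2,3); t to first gridline: x 2.4728, y 0.6005 (then +3.8637 / +1.0353)
    (2,2) via y @ 0.6005
    (2,1) via y @ 1.6357
    (1,1) via x @ 2.4728
    (1,0) via y @ 2.6710  # hit
  → r_6 = 2.6710
beam 7: φ=135°, α=300°
  direction (0.5000, -0.8660); cell (2,3); t to first gridline: x 0.7200, y 0.6697 (then +2.0000 / +1.1547)
    (2,2) via y @ 0.6697
    (3,2) via x @ 0.7200
    (3,1) via y @ 1.8244
    (4,1) via x @ 2.7200
    (4,0) via y @ 2.9791  # hit
  → r_7 = 2.9791

ranges = [2.7251, 1.4701, 1.6397, 1.6979, 1.8937, 2.6710, 2.9791]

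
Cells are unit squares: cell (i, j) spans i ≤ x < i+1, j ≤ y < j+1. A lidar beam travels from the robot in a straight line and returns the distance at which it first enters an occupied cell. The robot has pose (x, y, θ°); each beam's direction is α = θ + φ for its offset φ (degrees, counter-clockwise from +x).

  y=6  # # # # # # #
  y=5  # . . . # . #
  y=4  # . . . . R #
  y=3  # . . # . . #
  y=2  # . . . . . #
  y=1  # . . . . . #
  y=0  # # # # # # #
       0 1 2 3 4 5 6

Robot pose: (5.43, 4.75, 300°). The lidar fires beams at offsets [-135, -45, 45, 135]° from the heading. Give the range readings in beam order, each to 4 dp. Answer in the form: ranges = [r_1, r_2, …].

ranges = [0.9659, 3.8823, 0.5901, 1.2941]

beam 1: φ=-135°, α=165°
  dir = (cos 165°, sin 165°) = (-0.9659, 0.2588); from cell (5,4)
  next x-line at t=0.4452, next y-line at t=0.9659; Δt_x=1.0353, Δt_y=3.8637
    x: enter (4,4) at t=0.4452
    y: enter (4,5) at t=0.9659 ← occupied
  → r_1 = 0.9659
beam 2: φ=-45°, α=255°
  dir = (cos 255°, sin 255°) = (-0.2588, -0.9659); from cell (5,4)
  next x-line at t=1.6614, next y-line at t=0.7765; Δt_x=3.8637, Δt_y=1.0353
    y: enter (5,3) at t=0.7765
    x: enter (4,3) at t=1.6614
    y: enter (4,2) at t=1.8117
    y: enter (4,1) at t=2.8470
    y: enter (4,0) at t=3.8823 ← occupied
  → r_2 = 3.8823
beam 3: φ=45°, α=345°
  dir = (cos 345°, sin 345°) = (0.9659, -0.2588); from cell (5,4)
  next x-line at t=0.5901, next y-line at t=2.8978; Δt_x=1.0353, Δt_y=3.8637
    x: enter (6,4) at t=0.5901 ← occupied
  → r_3 = 0.5901
beam 4: φ=135°, α=75°
  dir = (cos 75°, sin 75°) = (0.2588, 0.9659); from cell (5,4)
  next x-line at t=2.2023, next y-line at t=0.2588; Δt_x=3.8637, Δt_y=1.0353
    y: enter (5,5) at t=0.2588
    y: enter (5,6) at t=1.2941 ← occupied
  → r_4 = 1.2941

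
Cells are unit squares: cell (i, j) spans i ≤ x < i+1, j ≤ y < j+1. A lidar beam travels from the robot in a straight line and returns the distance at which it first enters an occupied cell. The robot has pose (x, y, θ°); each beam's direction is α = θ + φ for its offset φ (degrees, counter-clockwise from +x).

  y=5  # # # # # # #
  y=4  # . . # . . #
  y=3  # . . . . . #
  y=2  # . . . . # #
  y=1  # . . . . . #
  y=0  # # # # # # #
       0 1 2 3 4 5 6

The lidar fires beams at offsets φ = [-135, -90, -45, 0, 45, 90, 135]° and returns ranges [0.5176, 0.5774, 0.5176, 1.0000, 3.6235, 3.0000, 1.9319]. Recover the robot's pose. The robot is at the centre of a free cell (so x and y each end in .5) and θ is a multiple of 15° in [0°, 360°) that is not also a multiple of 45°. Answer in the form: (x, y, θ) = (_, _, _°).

Candidates: 18 free-cell centres × 16 headings = 288 poses. Raycast each; keep the one whose scan matches to 4 dp.
  (5.5, 1.5, 195°): beam 1 = 0.5774 ≠ 0.5176 ✗
  (5.5, 1.5, 330°): beam 1 = 1.9319 ≠ 0.5176 ✗
  (1.5, 2.5, 330°): beam 2 = 1.0000 ≠ 0.5774 ✗
  (1.5, 3.5, 30°): beam 1 = 1.9319 ≠ 0.5176 ✗
  …
  (1.5, 1.5, 330°): r_1=0.5176, r_2=0.5774, r_3=0.5176, r_4=1.0000, r_5=3.6235, r_6=3.0000, r_7=1.9319 — all match ✓
No second candidate reproduces the full scan.

(x, y, θ) = (1.5, 1.5, 330°)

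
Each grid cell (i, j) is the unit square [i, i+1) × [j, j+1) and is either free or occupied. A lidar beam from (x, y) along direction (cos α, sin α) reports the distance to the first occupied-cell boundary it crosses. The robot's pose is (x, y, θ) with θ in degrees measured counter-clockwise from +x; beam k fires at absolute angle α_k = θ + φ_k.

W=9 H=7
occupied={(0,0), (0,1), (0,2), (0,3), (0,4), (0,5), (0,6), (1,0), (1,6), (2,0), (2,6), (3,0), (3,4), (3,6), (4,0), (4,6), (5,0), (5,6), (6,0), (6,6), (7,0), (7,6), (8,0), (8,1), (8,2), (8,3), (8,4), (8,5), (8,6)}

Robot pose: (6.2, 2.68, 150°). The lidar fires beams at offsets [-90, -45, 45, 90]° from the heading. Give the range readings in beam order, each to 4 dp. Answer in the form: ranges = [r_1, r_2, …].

ranges = [3.6000, 3.4371, 5.3834, 1.9399]

beam 1: φ=-90°, α=60°
  cosα=0.5000 sinα=0.8660 | (6,2) | tMaxX 1.6000 tMaxY 0.3695 | tΔX 2.0000 tΔY 1.1547
    t=0.3695 [y] (6,3)
    t=1.5242 [y] (6,4)
    t=1.6000 [x] (7,4)
    t=2.6789 [y] (7,5)
    t=3.6000 [x] (8,5) — stop
  → r_1 = 3.6000
beam 2: φ=-45°, α=105°
  cosα=-0.2588 sinα=0.9659 | (6,2) | tMaxX 0.7727 tMaxY 0.3313 | tΔX 3.8637 tΔY 1.0353
    t=0.3313 [y] (6,3)
    t=0.7727 [x] (5,3)
    t=1.3666 [y] (5,4)
    t=2.4018 [y] (5,5)
    t=3.4371 [y] (5,6) — stop
  → r_2 = 3.4371
beam 3: φ=45°, α=195°
  cosα=-0.9659 sinα=-0.2588 | (6,2) | tMaxX 0.2071 tMaxY 2.6273 | tΔX 1.0353 tΔY 3.8637
    t=0.2071 [x] (5,2)
    t=1.2423 [x] (4,2)
    t=2.2776 [x] (3,2)
    t=2.6273 [y] (3,1)
    t=3.3129 [x] (2,1)
    t=4.3482 [x] (1,1)
    t=5.3834 [x] (0,1) — stop
  → r_3 = 5.3834
beam 4: φ=90°, α=240°
  cosα=-0.5000 sinα=-0.8660 | (6,2) | tMaxX 0.4000 tMaxY 0.7852 | tΔX 2.0000 tΔY 1.1547
    t=0.4000 [x] (5,2)
    t=0.7852 [y] (5,1)
    t=1.9399 [y] (5,0) — stop
  → r_4 = 1.9399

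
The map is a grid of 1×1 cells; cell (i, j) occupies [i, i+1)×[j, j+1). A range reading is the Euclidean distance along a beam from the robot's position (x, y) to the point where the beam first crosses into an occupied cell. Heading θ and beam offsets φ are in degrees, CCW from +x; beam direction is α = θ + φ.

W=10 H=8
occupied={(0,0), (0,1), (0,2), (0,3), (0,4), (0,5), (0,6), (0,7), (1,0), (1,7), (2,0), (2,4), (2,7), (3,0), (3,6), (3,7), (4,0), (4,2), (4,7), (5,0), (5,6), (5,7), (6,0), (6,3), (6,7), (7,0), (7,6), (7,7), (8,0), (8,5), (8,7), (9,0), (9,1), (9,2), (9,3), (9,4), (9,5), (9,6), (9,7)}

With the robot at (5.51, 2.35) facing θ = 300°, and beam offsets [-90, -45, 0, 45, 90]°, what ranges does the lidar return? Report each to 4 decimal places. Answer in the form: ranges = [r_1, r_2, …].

ranges = [0.5889, 1.3976, 1.5588, 3.6131, 1.3000]

beam 1: φ=-90°, α=210°
  cosα=-0.8660 sinα=-0.5000 | (5,2) | tMaxX 0.5889 tMaxY 0.7000 | tΔX 1.1547 tΔY 2.0000
    t=0.5889 [x] (4,2) — stop
  → r_1 = 0.5889
beam 2: φ=-45°, α=255°
  cosα=-0.2588 sinα=-0.9659 | (5,2) | tMaxX 1.9705 tMaxY 0.3623 | tΔX 3.8637 tΔY 1.0353
    t=0.3623 [y] (5,1)
    t=1.3976 [y] (5,0) — stop
  → r_2 = 1.3976
beam 3: φ=0°, α=300°
  cosα=0.5000 sinα=-0.8660 | (5,2) | tMaxX 0.9800 tMaxY 0.4041 | tΔX 2.0000 tΔY 1.1547
    t=0.4041 [y] (5,1)
    t=0.9800 [x] (6,1)
    t=1.5588 [y] (6,0) — stop
  → r_3 = 1.5588
beam 4: φ=45°, α=345°
  cosα=0.9659 sinα=-0.2588 | (5,2) | tMaxX 0.5073 tMaxY 1.3523 | tΔX 1.0353 tΔY 3.8637
    t=0.5073 [x] (6,2)
    t=1.3523 [y] (6,1)
    t=1.5426 [x] (7,1)
    t=2.5778 [x] (8,1)
    t=3.6131 [x] (9,1) — stop
  → r_4 = 3.6131
beam 5: φ=90°, α=30°
  cosα=0.8660 sinα=0.5000 | (5,2) | tMaxX 0.5658 tMaxY 1.3000 | tΔX 1.1547 tΔY 2.0000
    t=0.5658 [x] (6,2)
    t=1.3000 [y] (6,3) — stop
  → r_5 = 1.3000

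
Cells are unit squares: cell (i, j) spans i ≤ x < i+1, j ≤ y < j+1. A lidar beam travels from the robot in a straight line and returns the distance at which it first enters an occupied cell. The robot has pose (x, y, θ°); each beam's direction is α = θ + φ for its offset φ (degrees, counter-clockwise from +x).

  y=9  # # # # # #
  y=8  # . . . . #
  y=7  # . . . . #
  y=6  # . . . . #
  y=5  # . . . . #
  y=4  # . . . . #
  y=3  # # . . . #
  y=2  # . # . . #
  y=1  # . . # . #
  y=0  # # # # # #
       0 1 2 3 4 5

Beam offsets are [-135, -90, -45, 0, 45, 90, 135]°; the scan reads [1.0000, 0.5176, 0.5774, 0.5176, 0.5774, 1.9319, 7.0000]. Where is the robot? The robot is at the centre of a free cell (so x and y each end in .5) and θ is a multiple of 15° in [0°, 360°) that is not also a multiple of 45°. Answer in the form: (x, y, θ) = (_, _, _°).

(x, y, θ) = (1.5, 8.5, 165°)

Enumerate (i+0.5, j+0.5, θ) over the 29 free cells and 16 admissible headings. For each, cast all 7 beams and compare to the given ranges.
  (4.5, 4.5, 165°): beam 1 = 0.5774 ≠ 1.0000 ✗
  (4.5, 7.5, 15°): beam 1 = 5.0000 ≠ 1.0000 ✗
  (1.5, 5.5, 285°): beam 1 = 0.5774 ≠ 1.0000 ✗
  …
  (1.5, 8.5, 165°): r_1=1.0000, r_2=0.5176, r_3=0.5774, r_4=0.5176, r_5=0.5774, r_6=1.9319, r_7=7.0000 — all match ✓
No second candidate reproduces the full scan.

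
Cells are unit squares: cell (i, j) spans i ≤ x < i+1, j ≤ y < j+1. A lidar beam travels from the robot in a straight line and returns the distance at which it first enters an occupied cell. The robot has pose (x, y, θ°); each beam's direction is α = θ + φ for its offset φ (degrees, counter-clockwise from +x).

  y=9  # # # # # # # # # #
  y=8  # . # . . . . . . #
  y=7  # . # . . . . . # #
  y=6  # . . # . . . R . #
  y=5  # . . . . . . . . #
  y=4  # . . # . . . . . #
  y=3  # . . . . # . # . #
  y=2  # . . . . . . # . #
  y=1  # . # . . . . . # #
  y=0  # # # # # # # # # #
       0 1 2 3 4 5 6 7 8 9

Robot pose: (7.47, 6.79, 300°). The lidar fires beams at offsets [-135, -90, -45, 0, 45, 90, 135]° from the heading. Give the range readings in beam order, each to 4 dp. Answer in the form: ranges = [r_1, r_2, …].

beam 1: φ=-135°, α=165°
  dir = (cos 165°, sin 165°) = (-0.9659, 0.2588); from cell (7,6)
  next x-line at t=0.4866, next y-line at t=0.8114; Δt_x=1.0353, Δt_y=3.8637
    x: enter (6,6) at t=0.4866
    y: enter (6,7) at t=0.8114
    x: enter (5,7) at t=1.5219
    x: enter (4,7) at t=2.5571
    x: enter (3,7) at t=3.5924
    x: enter (2,7) at t=4.6277 ← occupied
  → r_1 = 4.6277
beam 2: φ=-90°, α=210°
  dir = (cos 210°, sin 210°) = (-0.8660, -0.5000); from cell (7,6)
  next x-line at t=0.5427, next y-line at t=1.5800; Δt_x=1.1547, Δt_y=2.0000
    x: enter (6,6) at t=0.5427
    y: enter (6,5) at t=1.5800
    x: enter (5,5) at t=1.6974
    x: enter (4,5) at t=2.8521
    y: enter (4,4) at t=3.5800
    x: enter (3,4) at t=4.0068 ← occupied
  → r_2 = 4.0068
beam 3: φ=-45°, α=255°
  dir = (cos 255°, sin 255°) = (-0.2588, -0.9659); from cell (7,6)
  next x-line at t=1.8159, next y-line at t=0.8179; Δt_x=3.8637, Δt_y=1.0353
    y: enter (7,5) at t=0.8179
    x: enter (6,5) at t=1.8159
    y: enter (6,4) at t=1.8531
    y: enter (6,3) at t=2.8884
    y: enter (6,2) at t=3.9237
    y: enter (6,1) at t=4.9590
    x: enter (5,1) at t=5.6796
    y: enter (5,0) at t=5.9942 ← occupied
  → r_3 = 5.9942
beam 4: φ=0°, α=300°
  dir = (cos 300°, sin 300°) = (0.5000, -0.8660); from cell (7,6)
  next x-line at t=1.0600, next y-line at t=0.9122; Δt_x=2.0000, Δt_y=1.1547
    y: enter (7,5) at t=0.9122
    x: enter (8,5) at t=1.0600
    y: enter (8,4) at t=2.0669
    x: enter (9,4) at t=3.0600 ← occupied
  → r_4 = 3.0600
beam 5: φ=45°, α=345°
  dir = (cos 345°, sin 345°) = (0.9659, -0.2588); from cell (7,6)
  next x-line at t=0.5487, next y-line at t=3.0523; Δt_x=1.0353, Δt_y=3.8637
    x: enter (8,6) at t=0.5487
    x: enter (9,6) at t=1.5840 ← occupied
  → r_5 = 1.5840
beam 6: φ=90°, α=30°
  dir = (cos 30°, sin 30°) = (0.8660, 0.5000); from cell (7,6)
  next x-line at t=0.6120, next y-line at t=0.4200; Δt_x=1.1547, Δt_y=2.0000
    y: enter (7,7) at t=0.4200
    x: enter (8,7) at t=0.6120 ← occupied
  → r_6 = 0.6120
beam 7: φ=135°, α=75°
  dir = (cos 75°, sin 75°) = (0.2588, 0.9659); from cell (7,6)
  next x-line at t=2.0478, next y-line at t=0.2174; Δt_x=3.8637, Δt_y=1.0353
    y: enter (7,7) at t=0.2174
    y: enter (7,8) at t=1.2527
    x: enter (8,8) at t=2.0478
    y: enter (8,9) at t=2.2880 ← occupied
  → r_7 = 2.2880

ranges = [4.6277, 4.0068, 5.9942, 3.0600, 1.5840, 0.6120, 2.2880]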